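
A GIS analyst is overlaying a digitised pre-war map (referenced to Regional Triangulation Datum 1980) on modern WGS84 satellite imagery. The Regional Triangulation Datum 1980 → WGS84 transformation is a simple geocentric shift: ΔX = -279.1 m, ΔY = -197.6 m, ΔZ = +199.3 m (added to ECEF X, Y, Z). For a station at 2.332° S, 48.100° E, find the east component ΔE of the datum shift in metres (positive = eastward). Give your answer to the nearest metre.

At φ = -2.332°, λ = 48.100°: sin φ = -0.040690, cos φ = 0.999172, sin λ = 0.744312, cos λ = 0.667833.
ΔE = −sin λ·ΔX + cos λ·ΔY = −(0.744312)·(-279.1) + (0.667833)·(-197.6) = 75.77 m.

ΔE = 76 m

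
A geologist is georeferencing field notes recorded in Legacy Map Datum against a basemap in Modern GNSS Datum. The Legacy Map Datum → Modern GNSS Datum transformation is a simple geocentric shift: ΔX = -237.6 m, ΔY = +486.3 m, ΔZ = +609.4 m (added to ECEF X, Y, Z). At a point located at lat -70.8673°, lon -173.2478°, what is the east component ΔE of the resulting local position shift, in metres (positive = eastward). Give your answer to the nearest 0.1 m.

At φ = -70.8673°, λ = -173.2478°: sin φ = -0.944762, cos φ = 0.327757, sin λ = -0.117576, cos λ = -0.993064.
ΔE = −sin λ·ΔX + cos λ·ΔY = −(-0.117576)·(-237.6) + (-0.993064)·(486.3) = -510.86 m.

ΔE = -510.9 m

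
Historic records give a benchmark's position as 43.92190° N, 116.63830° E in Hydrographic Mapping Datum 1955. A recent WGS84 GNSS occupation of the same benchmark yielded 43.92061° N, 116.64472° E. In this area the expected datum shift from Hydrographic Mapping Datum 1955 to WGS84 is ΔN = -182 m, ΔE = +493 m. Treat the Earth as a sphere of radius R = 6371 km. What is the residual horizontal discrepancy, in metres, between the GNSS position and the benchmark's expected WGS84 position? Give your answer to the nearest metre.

44 m

Observed coordinate differences: Δφ = -0.00129°, Δλ = +0.00642°.
Converting to metres (1° lat = 111195 m, cos φ = 0.720286): observed ΔN = -143.4 m, observed ΔE = 514.2 m.
Subtracting the expected shift leaves a residual of -143.4 − (-182) = 38.6 m north and 514.2 − (493) = 21.2 m east.
Residual distance = √(38.6² + 21.2²) = 44.0 m.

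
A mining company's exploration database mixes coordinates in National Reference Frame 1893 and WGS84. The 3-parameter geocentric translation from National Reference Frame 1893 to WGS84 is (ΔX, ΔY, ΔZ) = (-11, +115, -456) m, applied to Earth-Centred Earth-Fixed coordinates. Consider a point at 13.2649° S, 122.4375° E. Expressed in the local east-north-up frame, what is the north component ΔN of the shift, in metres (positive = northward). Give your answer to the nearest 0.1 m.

At φ = -13.2649°, λ = 122.4375°: sin φ = -0.229454, cos φ = 0.973320, sin λ = 0.843977, cos λ = -0.536379.
ΔN = −sin φ cos λ·ΔX − sin φ sin λ·ΔY + cos φ·ΔZ = −(-0.229454)(-0.536379)(-11) − (-0.229454)(0.843977)(115) + (0.973320)(-456) = -420.21 m.

ΔN = -420.2 m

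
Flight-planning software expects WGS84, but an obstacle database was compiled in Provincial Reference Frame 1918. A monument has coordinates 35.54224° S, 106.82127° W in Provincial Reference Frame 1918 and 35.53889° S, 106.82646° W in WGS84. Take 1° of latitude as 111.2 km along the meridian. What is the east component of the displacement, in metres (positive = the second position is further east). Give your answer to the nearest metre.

Δφ = -35.53889° − -35.54224° = +0.00335°; Δλ = -106.82646° − -106.82127° = -0.00519°.
ΔN = Δφ × 111200 = 372.5 m; ΔE = Δλ × 111200 × cos(-35.54224°) = -0.00519 × 111200 × 0.813687 = -469.6 m.

ΔE = -470 m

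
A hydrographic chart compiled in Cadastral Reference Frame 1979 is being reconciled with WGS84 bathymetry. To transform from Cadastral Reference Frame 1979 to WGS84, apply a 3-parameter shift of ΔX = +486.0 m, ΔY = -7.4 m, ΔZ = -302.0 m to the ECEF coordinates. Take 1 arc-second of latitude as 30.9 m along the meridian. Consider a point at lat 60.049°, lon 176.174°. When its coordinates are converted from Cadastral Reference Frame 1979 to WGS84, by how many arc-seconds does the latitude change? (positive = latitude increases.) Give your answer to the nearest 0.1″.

Δφ = 8.7″

sin φ = 0.866453, cos φ = 0.499259, sin λ = 0.066727, cos λ = -0.997771.
North component: ΔN = −sin φ cos λ·ΔX − sin φ sin λ·ΔY + cos φ·ΔZ = −(0.866453)(-0.997771)(486.0) − (0.866453)(0.066727)(-7.4) + (0.499259)(-302.0) = 269.81 m.
1° of latitude spans 3600 × 30.90 = 111240 m, so Δφ = 269.81 / 111240 × 3600 = 8.732″.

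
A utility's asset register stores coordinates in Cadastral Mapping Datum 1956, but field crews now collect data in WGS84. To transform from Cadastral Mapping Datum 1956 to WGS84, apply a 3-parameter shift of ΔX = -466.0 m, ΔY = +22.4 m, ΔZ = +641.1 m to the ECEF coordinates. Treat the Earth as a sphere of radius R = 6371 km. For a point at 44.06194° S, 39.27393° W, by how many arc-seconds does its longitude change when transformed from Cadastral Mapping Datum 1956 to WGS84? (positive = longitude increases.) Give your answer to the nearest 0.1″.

sin φ = -0.695436, cos φ = 0.718588, sin λ = -0.633029, cos λ = 0.774128.
East component: ΔE = −sin λ·ΔX + cos λ·ΔY = −(-0.633029)(-466.0) + (0.774128)(22.4) = -277.65 m.
1° of latitude spans πR/180 = 111195 m; at latitude φ, 1° of longitude spans that × cos φ = 79903.4 m, so Δλ = -277.65 / 79903.4 × 3600 = -12.509″.

Δλ = -12.5″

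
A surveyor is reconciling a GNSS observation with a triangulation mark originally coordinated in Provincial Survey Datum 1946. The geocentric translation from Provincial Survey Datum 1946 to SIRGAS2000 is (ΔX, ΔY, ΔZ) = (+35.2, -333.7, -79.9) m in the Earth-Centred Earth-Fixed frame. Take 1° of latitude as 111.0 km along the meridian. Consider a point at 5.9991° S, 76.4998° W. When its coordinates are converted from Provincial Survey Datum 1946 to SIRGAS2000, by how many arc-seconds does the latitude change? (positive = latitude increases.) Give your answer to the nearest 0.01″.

sin φ = -0.104513, cos φ = 0.994524, sin λ = -0.972369, cos λ = 0.233449.
North component: ΔN = −sin φ cos λ·ΔX − sin φ sin λ·ΔY + cos φ·ΔZ = −(-0.104513)(0.233449)(35.2) − (-0.104513)(-0.972369)(-333.7) + (0.994524)(-79.9) = -44.69 m.
1° of latitude spans 111000 m, so Δφ = -44.69 / 111000 × 3600 = -1.449″.

Δφ = -1.45″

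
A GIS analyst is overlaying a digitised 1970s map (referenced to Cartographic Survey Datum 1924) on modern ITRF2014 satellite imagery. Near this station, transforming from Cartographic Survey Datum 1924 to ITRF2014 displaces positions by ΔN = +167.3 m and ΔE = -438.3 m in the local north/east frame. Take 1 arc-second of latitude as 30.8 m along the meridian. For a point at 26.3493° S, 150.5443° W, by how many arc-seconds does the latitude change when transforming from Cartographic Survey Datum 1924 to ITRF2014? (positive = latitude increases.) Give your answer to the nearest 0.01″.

1″ of latitude = 30.80 m, so Δφ = 167.3 / 30.80 = 5.432″.

Δφ = 5.43″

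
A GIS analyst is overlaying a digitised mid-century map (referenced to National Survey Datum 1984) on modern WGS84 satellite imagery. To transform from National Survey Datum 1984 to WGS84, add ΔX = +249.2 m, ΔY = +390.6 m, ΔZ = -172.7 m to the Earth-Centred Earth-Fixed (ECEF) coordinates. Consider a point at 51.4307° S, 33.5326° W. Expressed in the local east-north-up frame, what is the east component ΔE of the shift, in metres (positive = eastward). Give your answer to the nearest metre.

The local east axis at (φ, λ) is (−sin λ, cos λ, 0), so ΔE = −sin(-33.5326°)·249.2 + cos(-33.5326°)·390.6 = 463.25 m.

ΔE = 463 m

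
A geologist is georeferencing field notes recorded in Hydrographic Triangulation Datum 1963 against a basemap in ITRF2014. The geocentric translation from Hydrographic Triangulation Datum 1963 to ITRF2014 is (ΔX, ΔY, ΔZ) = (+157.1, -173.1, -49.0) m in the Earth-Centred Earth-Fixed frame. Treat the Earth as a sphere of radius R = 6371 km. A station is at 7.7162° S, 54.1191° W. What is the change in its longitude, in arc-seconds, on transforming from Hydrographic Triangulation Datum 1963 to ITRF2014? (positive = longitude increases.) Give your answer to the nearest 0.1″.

sin φ = -0.134266, cos φ = 0.990945, sin λ = -0.810237, cos λ = 0.586102.
East component: ΔE = −sin λ·ΔX + cos λ·ΔY = −(-0.810237)(157.1) + (0.586102)(-173.1) = 25.83 m.
1° of latitude spans πR/180 = 111195 m; at latitude φ, 1° of longitude spans that × cos φ = 110188.1 m, so Δλ = 25.83 / 110188.1 × 3600 = 0.844″.

Δλ = 0.8″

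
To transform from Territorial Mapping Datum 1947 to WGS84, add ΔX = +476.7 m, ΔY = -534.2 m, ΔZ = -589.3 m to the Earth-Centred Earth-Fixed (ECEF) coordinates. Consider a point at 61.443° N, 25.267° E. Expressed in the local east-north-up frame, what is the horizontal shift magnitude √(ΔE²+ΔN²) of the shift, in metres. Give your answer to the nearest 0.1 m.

At φ = 61.443°, λ = 25.267°: sin φ = 0.878342, cos φ = 0.478033, sin λ = 0.426837, cos λ = 0.904329.
ΔE = −sin λ·ΔX + cos λ·ΔY = −(0.426837)·(476.7) + (0.904329)·(-534.2) = -686.57 m.
ΔN = −sin φ cos λ·ΔX − sin φ sin λ·ΔY + cos φ·ΔZ = −(0.878342)(0.904329)(476.7) − (0.878342)(0.426837)(-534.2) + (0.478033)(-589.3) = -460.08 m.
Horizontal magnitude = √(ΔE² + ΔN²) = √((-686.57)² + (-460.08)²) = 826.46 m.

826.5 m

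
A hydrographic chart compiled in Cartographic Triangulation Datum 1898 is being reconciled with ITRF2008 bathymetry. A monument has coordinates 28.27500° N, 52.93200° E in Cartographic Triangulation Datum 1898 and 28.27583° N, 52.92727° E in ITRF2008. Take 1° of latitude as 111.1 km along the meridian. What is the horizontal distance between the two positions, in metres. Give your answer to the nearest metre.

472 m

Δφ = 28.27583° − 28.27500° = +0.00083°; Δλ = 52.92727° − 52.93200° = -0.00473°.
ΔN = Δφ × 111100 = 92.2 m; ΔE = Δλ × 111100 × cos(28.27500°) = -0.00473 × 111100 × 0.880684 = -462.8 m.
Distance = √(ΔE² + ΔN²) = √((-462.8)² + 92.2²) = 471.9 m.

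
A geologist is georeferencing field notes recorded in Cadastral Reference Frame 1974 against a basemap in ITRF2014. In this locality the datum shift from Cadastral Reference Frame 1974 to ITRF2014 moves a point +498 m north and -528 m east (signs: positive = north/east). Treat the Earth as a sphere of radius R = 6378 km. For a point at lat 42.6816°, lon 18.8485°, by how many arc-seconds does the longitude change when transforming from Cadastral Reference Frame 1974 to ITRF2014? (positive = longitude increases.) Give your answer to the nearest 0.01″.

Δλ = -23.23″

At latitude 42.6816°, cos φ = 0.735132.
One radian of longitude at latitude φ spans R cos φ, so Δλ = ΔE / (R cos φ) = -528.0 / (6378000 × 0.735132) = -1.1261e-04 rad = -23.228″.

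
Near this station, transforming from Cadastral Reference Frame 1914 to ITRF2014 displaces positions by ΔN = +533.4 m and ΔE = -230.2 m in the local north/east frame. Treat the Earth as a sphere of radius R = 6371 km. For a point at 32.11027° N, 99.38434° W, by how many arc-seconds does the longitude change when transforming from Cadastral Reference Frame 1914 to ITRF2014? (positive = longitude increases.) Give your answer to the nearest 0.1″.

At latitude 32.11027°, cos φ = 0.847027.
One radian of longitude at latitude φ spans R cos φ, so Δλ = ΔE / (R cos φ) = -230.2 / (6371000 × 0.847027) = -4.2658e-05 rad = -8.799″.

Δλ = -8.8″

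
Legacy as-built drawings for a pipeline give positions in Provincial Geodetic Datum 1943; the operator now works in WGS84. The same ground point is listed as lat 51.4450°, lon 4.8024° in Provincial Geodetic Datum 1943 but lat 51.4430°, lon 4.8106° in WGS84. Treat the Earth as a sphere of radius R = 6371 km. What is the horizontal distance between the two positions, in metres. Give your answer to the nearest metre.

Δφ = 51.4430° − 51.4450° = -0.0020°; Δλ = 4.8106° − 4.8024° = +0.0082°.
1° along a meridian = πR/180 = 111195 m.
ΔN = Δφ × 111195 = -222.4 m; ΔE = Δλ × 111195 × cos(51.4450°) = +0.0082 × 111195 × 0.623266 = 568.3 m.
Distance = √(ΔE² + ΔN²) = √(568.3² + (-222.4)²) = 610.3 m.

610 m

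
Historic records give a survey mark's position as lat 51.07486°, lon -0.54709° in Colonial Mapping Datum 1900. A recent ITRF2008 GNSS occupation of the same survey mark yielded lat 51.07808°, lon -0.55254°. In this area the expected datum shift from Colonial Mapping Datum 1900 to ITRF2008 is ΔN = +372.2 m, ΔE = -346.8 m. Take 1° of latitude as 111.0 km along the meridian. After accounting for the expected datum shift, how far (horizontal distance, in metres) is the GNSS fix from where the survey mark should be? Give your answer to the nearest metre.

Observed coordinate differences: Δφ = +0.00322°, Δλ = -0.00545°.
Converting to metres (1° lat = 111000 m, cos φ = 0.628304): observed ΔN = 357.4 m, observed ΔE = -380.1 m.
Subtracting the expected shift leaves a residual of 357.4 − (372.2) = -14.8 m north and -380.1 − (-346.8) = -33.3 m east.
Residual distance = √((-14.8)² + (-33.3)²) = 36.4 m.

36 m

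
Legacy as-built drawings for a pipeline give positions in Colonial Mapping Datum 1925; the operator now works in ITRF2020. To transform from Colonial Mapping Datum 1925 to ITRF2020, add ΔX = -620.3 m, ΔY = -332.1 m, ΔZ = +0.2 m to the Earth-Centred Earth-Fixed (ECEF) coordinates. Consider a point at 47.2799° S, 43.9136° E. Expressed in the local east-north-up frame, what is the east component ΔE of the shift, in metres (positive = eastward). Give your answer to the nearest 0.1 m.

The local east axis at (φ, λ) is (−sin λ, cos λ, 0), so ΔE = −sin(43.9136°)·(-620.3) + cos(43.9136°)·(-332.1) = 190.98 m.

ΔE = 191.0 m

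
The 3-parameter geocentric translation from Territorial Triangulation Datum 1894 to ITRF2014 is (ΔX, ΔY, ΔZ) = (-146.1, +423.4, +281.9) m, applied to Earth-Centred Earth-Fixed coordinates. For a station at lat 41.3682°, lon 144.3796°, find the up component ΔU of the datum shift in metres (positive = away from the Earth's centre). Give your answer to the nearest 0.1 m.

At φ = 41.3682°, λ = 144.3796°: sin φ = 0.660895, cos φ = 0.750478, sin λ = 0.582412, cos λ = -0.812893.
ΔU = cos φ cos λ·ΔX + cos φ sin λ·ΔY + sin φ·ΔZ = (0.750478)(-0.812893)(-146.1) + (0.750478)(0.582412)(423.4) + (0.660895)(281.9) = 460.50 m.

ΔU = 460.5 m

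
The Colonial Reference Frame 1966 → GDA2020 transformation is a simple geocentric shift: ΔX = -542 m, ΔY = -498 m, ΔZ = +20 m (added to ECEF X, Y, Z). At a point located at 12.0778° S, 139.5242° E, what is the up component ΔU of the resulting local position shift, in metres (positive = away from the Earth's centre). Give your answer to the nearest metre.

ΔU = 83 m

The local up (radial) axis is (cos φ cos λ, cos φ sin λ, sin φ), giving ΔU = 403.162 − 316.109 − 4.185 = 82.87 m.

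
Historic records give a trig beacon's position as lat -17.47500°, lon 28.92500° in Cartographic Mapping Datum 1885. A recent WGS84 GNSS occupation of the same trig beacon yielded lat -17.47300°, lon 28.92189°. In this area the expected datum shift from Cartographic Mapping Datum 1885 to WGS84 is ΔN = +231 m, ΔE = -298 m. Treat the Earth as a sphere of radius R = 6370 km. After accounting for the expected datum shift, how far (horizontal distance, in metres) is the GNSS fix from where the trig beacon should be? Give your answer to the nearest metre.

Observed coordinate differences: Δφ = +0.00200°, Δλ = -0.00311°.
Converting to metres (1° lat = 111177 m, cos φ = 0.953848): observed ΔN = 222.4 m, observed ΔE = -329.8 m.
Subtracting the expected shift leaves a residual of 222.4 − (231) = -8.6 m north and -329.8 − (-298) = -31.8 m east.
Residual distance = √((-8.6)² + (-31.8)²) = 33.0 m.

33 m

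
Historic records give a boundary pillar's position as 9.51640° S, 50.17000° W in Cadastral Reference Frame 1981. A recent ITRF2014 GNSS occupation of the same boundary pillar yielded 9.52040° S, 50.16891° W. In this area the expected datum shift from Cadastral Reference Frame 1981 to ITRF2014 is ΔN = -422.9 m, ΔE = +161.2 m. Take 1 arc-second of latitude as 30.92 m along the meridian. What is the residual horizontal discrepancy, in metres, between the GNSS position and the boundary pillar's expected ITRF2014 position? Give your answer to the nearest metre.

47 m

Observed coordinate differences: Δφ = -0.00400°, Δλ = +0.00109°.
Converting to metres (1° lat = 111312 m, cos φ = 0.986238): observed ΔN = -445.2 m, observed ΔE = 119.7 m.
Subtracting the expected shift leaves a residual of -445.2 − (-422.9) = -22.3 m north and 119.7 − (161.2) = -41.5 m east.
Residual distance = √((-22.3)² + (-41.5)²) = 47.2 m.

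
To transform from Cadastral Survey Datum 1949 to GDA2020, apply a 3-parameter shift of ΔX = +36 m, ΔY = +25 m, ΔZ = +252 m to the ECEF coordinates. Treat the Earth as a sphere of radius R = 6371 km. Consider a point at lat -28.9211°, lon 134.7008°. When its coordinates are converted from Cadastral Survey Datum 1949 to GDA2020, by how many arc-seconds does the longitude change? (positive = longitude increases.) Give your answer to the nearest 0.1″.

sin φ = -0.483605, cos φ = 0.875286, sin λ = 0.710790, cos λ = -0.703405.
East component: ΔE = −sin λ·ΔX + cos λ·ΔY = −(0.710790)(36) + (-0.703405)(25) = -43.17 m.
1° of latitude spans πR/180 = 111195 m; at latitude φ, 1° of longitude spans that × cos φ = 97327.4 m, so Δλ = -43.17 / 97327.4 × 3600 = -1.597″.

Δλ = -1.6″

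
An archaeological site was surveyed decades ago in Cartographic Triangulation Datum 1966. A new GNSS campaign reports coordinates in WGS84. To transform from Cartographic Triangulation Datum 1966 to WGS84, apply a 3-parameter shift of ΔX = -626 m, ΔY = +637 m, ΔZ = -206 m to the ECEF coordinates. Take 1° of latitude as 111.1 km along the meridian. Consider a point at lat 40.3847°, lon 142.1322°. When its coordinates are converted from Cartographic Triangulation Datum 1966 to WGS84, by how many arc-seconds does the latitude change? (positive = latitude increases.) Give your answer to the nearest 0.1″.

Δφ = -23.7″

sin φ = 0.647917, cos φ = 0.761711, sin λ = 0.613842, cos λ = -0.789429.
North component: ΔN = −sin φ cos λ·ΔX − sin φ sin λ·ΔY + cos φ·ΔZ = −(0.647917)(-0.789429)(-626) − (0.647917)(0.613842)(637) + (0.761711)(-206) = -730.45 m.
1° of latitude spans 111100 m, so Δφ = -730.45 / 111100 × 3600 = -23.669″.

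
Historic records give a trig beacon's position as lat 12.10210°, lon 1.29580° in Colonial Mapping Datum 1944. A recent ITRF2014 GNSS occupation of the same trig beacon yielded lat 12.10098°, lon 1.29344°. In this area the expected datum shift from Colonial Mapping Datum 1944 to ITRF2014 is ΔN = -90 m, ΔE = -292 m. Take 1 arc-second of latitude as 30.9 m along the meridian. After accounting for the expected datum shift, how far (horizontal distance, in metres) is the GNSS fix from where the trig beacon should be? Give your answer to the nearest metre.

49 m

Observed coordinate differences: Δφ = -0.00112°, Δλ = -0.00236°.
Converting to metres (1° lat = 111240 m, cos φ = 0.977776): observed ΔN = -124.6 m, observed ΔE = -256.7 m.
Subtracting the expected shift leaves a residual of -124.6 − (-90) = -34.6 m north and -256.7 − (-292) = 35.3 m east.
Residual distance = √((-34.6)² + 35.3²) = 49.4 m.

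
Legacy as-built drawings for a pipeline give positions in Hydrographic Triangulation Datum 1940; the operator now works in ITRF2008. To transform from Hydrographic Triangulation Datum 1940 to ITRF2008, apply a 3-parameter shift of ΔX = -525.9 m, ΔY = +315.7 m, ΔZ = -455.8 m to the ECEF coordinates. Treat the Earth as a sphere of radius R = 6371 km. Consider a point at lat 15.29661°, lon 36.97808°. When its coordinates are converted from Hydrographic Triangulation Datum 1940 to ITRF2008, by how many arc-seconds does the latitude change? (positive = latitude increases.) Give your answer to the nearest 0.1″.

Δφ = -12.3″

sin φ = 0.263816, cos φ = 0.964573, sin λ = 0.601509, cos λ = 0.798866.
North component: ΔN = −sin φ cos λ·ΔX − sin φ sin λ·ΔY + cos φ·ΔZ = −(0.263816)(0.798866)(-525.9) − (0.263816)(0.601509)(315.7) + (0.964573)(-455.8) = -378.91 m.
1° of latitude spans πR/180 = 111195 m, so Δφ = -378.91 / 111195 × 3600 = -12.268″.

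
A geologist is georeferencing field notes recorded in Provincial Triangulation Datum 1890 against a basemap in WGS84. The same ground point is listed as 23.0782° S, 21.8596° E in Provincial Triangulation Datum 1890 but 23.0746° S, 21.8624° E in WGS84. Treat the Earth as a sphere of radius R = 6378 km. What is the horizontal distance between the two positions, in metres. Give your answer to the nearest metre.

Δφ = -23.0746° − -23.0782° = +0.0036°; Δλ = 21.8624° − 21.8596° = +0.0028°.
1° along a meridian = πR/180 = 111317 m.
ΔN = Δφ × 111317 = 400.7 m; ΔE = Δλ × 111317 × cos(-23.0782°) = +0.0028 × 111317 × 0.919971 = 286.7 m.
Distance = √(ΔE² + ΔN²) = √(286.7² + 400.7²) = 492.8 m.

493 m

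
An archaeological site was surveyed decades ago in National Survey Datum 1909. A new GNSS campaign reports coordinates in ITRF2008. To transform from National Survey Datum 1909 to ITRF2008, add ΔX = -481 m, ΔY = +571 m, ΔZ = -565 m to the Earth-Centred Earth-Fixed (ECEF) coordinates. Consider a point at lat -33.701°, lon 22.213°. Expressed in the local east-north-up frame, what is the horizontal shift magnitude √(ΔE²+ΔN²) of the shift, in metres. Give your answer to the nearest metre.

At φ = -33.701°, λ = 22.213°: sin φ = -0.554859, cos φ = 0.831944, sin λ = 0.378051, cos λ = 0.925785.
ΔE = −sin λ·ΔX + cos λ·ΔY = −(0.378051)·(-481) + (0.925785)·(571) = 710.47 m.
ΔN = −sin φ cos λ·ΔX − sin φ sin λ·ΔY + cos φ·ΔZ = −(-0.554859)(0.925785)(-481) − (-0.554859)(0.378051)(571) + (0.831944)(-565) = -597.35 m.
Horizontal magnitude = √(ΔE² + ΔN²) = √(710.47² + (-597.35)²) = 928.22 m.

928 m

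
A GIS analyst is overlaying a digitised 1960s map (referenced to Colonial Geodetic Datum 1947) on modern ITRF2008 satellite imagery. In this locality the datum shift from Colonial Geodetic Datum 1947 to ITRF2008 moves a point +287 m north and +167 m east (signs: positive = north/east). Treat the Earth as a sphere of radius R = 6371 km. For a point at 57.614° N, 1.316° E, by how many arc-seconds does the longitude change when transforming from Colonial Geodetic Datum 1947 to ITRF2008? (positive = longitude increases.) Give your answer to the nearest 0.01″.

Δλ = 10.09″

At latitude 57.614°, cos φ = 0.535620.
One radian of longitude at latitude φ spans R cos φ, so Δλ = ΔE / (R cos φ) = 167.0 / (6371000 × 0.535620) = 4.8939e-05 rad = 10.094″.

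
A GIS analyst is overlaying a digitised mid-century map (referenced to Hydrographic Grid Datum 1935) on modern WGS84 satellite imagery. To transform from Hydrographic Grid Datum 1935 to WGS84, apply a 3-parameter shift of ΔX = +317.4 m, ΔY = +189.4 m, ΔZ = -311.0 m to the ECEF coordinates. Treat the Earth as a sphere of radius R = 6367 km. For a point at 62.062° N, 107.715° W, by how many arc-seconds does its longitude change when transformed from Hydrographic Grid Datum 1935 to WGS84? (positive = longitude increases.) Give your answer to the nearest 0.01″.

Δλ = 16.92″

sin φ = 0.883455, cos φ = 0.468516, sin λ = -0.952582, cos λ = -0.304282.
East component: ΔE = −sin λ·ΔX + cos λ·ΔY = −(-0.952582)(317.4) + (-0.304282)(189.4) = 244.72 m.
1° of latitude spans πR/180 = 111125 m; at latitude φ, 1° of longitude spans that × cos φ = 52063.9 m, so Δλ = 244.72 / 52063.9 × 3600 = 16.921″.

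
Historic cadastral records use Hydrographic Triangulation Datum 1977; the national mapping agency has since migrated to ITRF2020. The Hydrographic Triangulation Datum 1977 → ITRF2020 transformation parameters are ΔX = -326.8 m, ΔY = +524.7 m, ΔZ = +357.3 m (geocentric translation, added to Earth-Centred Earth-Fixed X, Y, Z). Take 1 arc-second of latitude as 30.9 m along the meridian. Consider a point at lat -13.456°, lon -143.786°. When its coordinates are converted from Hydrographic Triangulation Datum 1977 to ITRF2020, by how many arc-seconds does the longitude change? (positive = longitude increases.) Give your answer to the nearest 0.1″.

Δλ = -20.5″

sin φ = -0.232699, cos φ = 0.972549, sin λ = -0.590803, cos λ = -0.806816.
East component: ΔE = −sin λ·ΔX + cos λ·ΔY = −(-0.590803)(-326.8) + (-0.806816)(524.7) = -616.41 m.
1° of latitude spans 3600 × 30.90 = 111240 m; at latitude φ, 1° of longitude spans that × cos φ = 108186.3 m, so Δλ = -616.41 / 108186.3 × 3600 = -20.512″.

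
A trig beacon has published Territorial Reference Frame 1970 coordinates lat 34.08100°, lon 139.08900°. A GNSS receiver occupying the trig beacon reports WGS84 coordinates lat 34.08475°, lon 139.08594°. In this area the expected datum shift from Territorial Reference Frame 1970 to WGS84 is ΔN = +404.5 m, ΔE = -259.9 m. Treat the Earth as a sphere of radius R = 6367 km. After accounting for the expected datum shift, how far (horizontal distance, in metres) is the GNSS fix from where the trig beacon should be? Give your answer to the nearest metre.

25 m

Observed coordinate differences: Δφ = +0.00375°, Δλ = -0.00306°.
Converting to metres (1° lat = 111125 m, cos φ = 0.828246): observed ΔN = 416.7 m, observed ΔE = -281.6 m.
Subtracting the expected shift leaves a residual of 416.7 − (404.5) = 12.2 m north and -281.6 − (-259.9) = -21.7 m east.
Residual distance = √(12.2² + (-21.7)²) = 24.9 m.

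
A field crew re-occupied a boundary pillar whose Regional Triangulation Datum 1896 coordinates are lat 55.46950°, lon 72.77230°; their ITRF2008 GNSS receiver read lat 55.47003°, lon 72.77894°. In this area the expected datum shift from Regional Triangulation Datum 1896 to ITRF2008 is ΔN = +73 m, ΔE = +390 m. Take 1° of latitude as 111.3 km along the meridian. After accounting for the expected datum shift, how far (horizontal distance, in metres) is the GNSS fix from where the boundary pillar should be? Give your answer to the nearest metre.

Observed coordinate differences: Δφ = +0.00053°, Δλ = +0.00664°.
Converting to metres (1° lat = 111300 m, cos φ = 0.566845): observed ΔN = 59.0 m, observed ΔE = 418.9 m.
Subtracting the expected shift leaves a residual of 59.0 − (73) = -14.0 m north and 418.9 − (390) = 28.9 m east.
Residual distance = √((-14.0)² + 28.9²) = 32.1 m.

32 m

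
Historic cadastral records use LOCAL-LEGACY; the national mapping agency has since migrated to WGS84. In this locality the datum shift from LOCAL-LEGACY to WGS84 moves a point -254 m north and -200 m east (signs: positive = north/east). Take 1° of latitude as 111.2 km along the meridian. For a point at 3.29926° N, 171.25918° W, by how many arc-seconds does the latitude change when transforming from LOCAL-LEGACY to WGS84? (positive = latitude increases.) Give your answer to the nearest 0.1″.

1° of latitude = 111.2 km, so Δφ = -254.0 / 111200 = -0.0022842° = -8.223″.

Δφ = -8.2″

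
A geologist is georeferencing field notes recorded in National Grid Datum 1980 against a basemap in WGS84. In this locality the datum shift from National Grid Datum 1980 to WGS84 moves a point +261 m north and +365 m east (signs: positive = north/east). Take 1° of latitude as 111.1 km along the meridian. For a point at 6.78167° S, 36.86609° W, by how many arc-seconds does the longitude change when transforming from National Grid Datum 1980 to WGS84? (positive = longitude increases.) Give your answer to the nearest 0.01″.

At latitude -6.78167°, cos φ = 0.993003.
1° of longitude at this latitude = 111.1 × cos φ = 110.32 km, so Δλ = 365.0 / 110322.7 = 0.0033085° = 11.911″.

Δλ = 11.91″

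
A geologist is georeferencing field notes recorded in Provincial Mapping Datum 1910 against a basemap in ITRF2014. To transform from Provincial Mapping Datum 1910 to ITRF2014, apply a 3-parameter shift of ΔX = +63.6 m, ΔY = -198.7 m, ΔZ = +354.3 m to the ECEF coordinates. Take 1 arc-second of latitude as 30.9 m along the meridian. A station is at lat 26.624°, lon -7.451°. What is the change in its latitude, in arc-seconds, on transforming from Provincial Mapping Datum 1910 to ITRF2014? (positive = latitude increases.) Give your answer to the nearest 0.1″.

Δφ = 9.0″

sin φ = 0.448134, cos φ = 0.893967, sin λ = -0.129678, cos λ = 0.991556.
North component: ΔN = −sin φ cos λ·ΔX − sin φ sin λ·ΔY + cos φ·ΔZ = −(0.448134)(0.991556)(63.6) − (0.448134)(-0.129678)(-198.7) + (0.893967)(354.3) = 276.92 m.
1° of latitude spans 3600 × 30.90 = 111240 m, so Δφ = 276.92 / 111240 × 3600 = 8.962″.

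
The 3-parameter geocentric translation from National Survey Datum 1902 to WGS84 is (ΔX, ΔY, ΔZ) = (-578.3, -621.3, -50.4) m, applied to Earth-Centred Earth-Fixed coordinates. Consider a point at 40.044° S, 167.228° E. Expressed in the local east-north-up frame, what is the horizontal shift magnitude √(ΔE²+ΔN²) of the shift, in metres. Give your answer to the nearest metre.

At φ = -40.044°, λ = 167.228°: sin φ = -0.643376, cos φ = 0.765551, sin λ = 0.221072, cos λ = -0.975258.
ΔE = −sin λ·ΔX + cos λ·ΔY = −(0.221072)·(-578.3) + (-0.975258)·(-621.3) = 733.77 m.
ΔN = −sin φ cos λ·ΔX − sin φ sin λ·ΔY + cos φ·ΔZ = −(-0.643376)(-0.975258)(-578.3) − (-0.643376)(0.221072)(-621.3) + (0.765551)(-50.4) = 235.91 m.
Horizontal magnitude = √(ΔE² + ΔN²) = √(733.77² + 235.91²) = 770.76 m.

771 m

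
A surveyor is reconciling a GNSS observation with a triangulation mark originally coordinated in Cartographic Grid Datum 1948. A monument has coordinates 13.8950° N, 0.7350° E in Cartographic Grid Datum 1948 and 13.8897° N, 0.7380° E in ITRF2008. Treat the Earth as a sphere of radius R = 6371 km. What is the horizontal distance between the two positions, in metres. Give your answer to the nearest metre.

Δφ = 13.8897° − 13.8950° = -0.0053°; Δλ = 0.7380° − 0.7350° = +0.0030°.
1° along a meridian = πR/180 = 111195 m.
ΔN = Δφ × 111195 = -589.3 m; ΔE = Δλ × 111195 × cos(13.8950°) = +0.0030 × 111195 × 0.970737 = 323.8 m.
Distance = √(ΔE² + ΔN²) = √(323.8² + (-589.3)²) = 672.4 m.

672 m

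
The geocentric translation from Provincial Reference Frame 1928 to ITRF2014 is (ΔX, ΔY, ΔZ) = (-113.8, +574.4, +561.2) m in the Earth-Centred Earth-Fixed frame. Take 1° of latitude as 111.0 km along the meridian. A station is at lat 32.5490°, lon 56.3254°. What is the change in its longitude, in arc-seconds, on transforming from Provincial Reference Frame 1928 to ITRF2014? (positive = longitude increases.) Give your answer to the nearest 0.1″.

sin φ = 0.538021, cos φ = 0.842932, sin λ = 0.832200, cos λ = 0.554476.
East component: ΔE = −sin λ·ΔX + cos λ·ΔY = −(0.832200)(-113.8) + (0.554476)(574.4) = 413.20 m.
1° of latitude spans 111000 m; at latitude φ, 1° of longitude spans that × cos φ = 93565.4 m, so Δλ = 413.20 / 93565.4 × 3600 = 15.898″.

Δλ = 15.9″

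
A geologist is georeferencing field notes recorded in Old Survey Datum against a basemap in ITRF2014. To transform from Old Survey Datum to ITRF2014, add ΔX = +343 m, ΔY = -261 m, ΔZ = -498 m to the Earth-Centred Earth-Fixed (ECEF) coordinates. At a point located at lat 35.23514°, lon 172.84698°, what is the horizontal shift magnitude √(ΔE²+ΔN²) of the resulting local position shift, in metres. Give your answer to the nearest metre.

289 m

At φ = 35.23514°, λ = 172.84698°: sin φ = 0.576933, cos φ = 0.816791, sin λ = 0.124520, cos λ = -0.992217.
ΔE = −sin λ·ΔX + cos λ·ΔY = −(0.124520)·(343) + (-0.992217)·(-261) = 216.26 m.
ΔN = −sin φ cos λ·ΔX − sin φ sin λ·ΔY + cos φ·ΔZ = −(0.576933)(-0.992217)(343) − (0.576933)(0.124520)(-261) + (0.816791)(-498) = -191.66 m.
Horizontal magnitude = √(ΔE² + ΔN²) = √(216.26² + (-191.66)²) = 288.97 m.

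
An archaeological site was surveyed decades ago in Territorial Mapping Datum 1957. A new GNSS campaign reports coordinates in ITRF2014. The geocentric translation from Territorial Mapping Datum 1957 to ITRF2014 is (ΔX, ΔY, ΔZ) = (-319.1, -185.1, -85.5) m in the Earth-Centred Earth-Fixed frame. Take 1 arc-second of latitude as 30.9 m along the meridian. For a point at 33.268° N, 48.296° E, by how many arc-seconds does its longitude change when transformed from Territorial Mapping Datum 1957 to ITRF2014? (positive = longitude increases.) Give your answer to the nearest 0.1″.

sin φ = 0.548556, cos φ = 0.836114, sin λ = 0.746592, cos λ = 0.665282.
East component: ΔE = −sin λ·ΔX + cos λ·ΔY = −(0.746592)(-319.1) + (0.665282)(-185.1) = 115.09 m.
1° of latitude spans 3600 × 30.90 = 111240 m; at latitude φ, 1° of longitude spans that × cos φ = 93009.3 m, so Δλ = 115.09 / 93009.3 × 3600 = 4.455″.

Δλ = 4.5″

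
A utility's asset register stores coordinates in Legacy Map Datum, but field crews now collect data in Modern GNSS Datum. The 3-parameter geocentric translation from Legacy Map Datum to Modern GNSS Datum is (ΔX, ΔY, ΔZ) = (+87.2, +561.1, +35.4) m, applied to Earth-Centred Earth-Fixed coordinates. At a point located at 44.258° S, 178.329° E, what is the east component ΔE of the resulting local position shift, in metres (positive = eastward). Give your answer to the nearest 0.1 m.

ΔE = -563.4 m

At φ = -44.258°, λ = 178.329°: sin φ = -0.697890, cos φ = 0.716205, sin λ = 0.029160, cos λ = -0.999575.
ΔE = −sin λ·ΔX + cos λ·ΔY = −(0.029160)·(87.2) + (-0.999575)·(561.1) = -563.40 m.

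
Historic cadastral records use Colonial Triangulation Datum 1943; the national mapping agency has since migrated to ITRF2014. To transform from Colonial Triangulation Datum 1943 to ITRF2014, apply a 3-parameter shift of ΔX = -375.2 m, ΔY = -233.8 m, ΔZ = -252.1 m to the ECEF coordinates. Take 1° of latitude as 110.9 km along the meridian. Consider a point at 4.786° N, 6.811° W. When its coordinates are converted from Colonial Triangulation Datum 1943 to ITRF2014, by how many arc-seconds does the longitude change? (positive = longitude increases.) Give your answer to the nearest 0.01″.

Δλ = -9.01″

sin φ = 0.083434, cos φ = 0.996513, sin λ = -0.118595, cos λ = 0.992943.
East component: ΔE = −sin λ·ΔX + cos λ·ΔY = −(-0.118595)(-375.2) + (0.992943)(-233.8) = -276.65 m.
1° of latitude spans 110900 m; at latitude φ, 1° of longitude spans that × cos φ = 110513.3 m, so Δλ = -276.65 / 110513.3 × 3600 = -9.012″.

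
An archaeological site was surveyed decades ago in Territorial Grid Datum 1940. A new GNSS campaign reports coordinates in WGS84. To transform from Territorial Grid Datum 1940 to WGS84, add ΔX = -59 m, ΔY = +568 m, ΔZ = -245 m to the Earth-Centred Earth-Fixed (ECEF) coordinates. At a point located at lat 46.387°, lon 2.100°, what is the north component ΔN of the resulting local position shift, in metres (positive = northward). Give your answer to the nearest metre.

At φ = 46.387°, λ = 2.100°: sin φ = 0.724015, cos φ = 0.689784, sin λ = 0.036644, cos λ = 0.999328.
ΔN = −sin φ cos λ·ΔX − sin φ sin λ·ΔY + cos φ·ΔZ = −(0.724015)(0.999328)(-59) − (0.724015)(0.036644)(568) + (0.689784)(-245) = -141.38 m.

ΔN = -141 m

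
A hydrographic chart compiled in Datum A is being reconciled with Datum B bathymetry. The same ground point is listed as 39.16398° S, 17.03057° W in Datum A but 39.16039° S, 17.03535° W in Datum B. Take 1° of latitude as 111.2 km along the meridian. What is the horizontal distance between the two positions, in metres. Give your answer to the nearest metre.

Δφ = -39.16039° − -39.16398° = +0.00359°; Δλ = -17.03535° − -17.03057° = -0.00478°.
ΔN = Δφ × 111200 = 399.2 m; ΔE = Δλ × 111200 × cos(-39.16398°) = -0.00478 × 111200 × 0.775342 = -412.1 m.
Distance = √(ΔE² + ΔN²) = √((-412.1)² + 399.2²) = 573.8 m.

574 m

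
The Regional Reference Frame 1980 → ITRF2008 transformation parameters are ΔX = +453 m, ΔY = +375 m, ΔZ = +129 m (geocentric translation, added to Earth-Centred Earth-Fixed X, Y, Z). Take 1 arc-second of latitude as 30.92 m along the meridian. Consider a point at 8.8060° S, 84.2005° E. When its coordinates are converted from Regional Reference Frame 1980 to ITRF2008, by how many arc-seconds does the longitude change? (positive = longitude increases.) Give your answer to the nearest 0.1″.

Δλ = -13.5″

sin φ = -0.153089, cos φ = 0.988212, sin λ = 0.994882, cos λ = 0.101048.
East component: ΔE = −sin λ·ΔX + cos λ·ΔY = −(0.994882)(453) + (0.101048)(375) = -412.79 m.
1° of latitude spans 3600 × 30.92 = 111312 m; at latitude φ, 1° of longitude spans that × cos φ = 109999.9 m, so Δλ = -412.79 / 109999.9 × 3600 = -13.509″.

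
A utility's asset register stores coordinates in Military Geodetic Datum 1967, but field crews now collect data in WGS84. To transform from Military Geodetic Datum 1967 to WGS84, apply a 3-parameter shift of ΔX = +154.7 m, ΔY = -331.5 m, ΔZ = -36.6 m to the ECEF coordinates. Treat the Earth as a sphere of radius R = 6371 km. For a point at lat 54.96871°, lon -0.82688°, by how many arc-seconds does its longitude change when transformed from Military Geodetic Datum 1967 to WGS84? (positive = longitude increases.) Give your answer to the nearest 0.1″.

sin φ = 0.818839, cos φ = 0.574024, sin λ = -0.014431, cos λ = 0.999896.
East component: ΔE = −sin λ·ΔX + cos λ·ΔY = −(-0.014431)(154.7) + (0.999896)(-331.5) = -329.23 m.
1° of latitude spans πR/180 = 111195 m; at latitude φ, 1° of longitude spans that × cos φ = 63828.5 m, so Δλ = -329.23 / 63828.5 × 3600 = -18.569″.

Δλ = -18.6″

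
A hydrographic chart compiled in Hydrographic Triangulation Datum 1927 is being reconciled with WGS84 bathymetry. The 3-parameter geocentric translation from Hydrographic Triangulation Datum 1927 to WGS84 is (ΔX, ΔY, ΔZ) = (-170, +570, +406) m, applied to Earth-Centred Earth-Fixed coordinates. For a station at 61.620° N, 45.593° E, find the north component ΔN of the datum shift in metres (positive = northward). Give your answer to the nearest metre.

ΔN = -61 m

At φ = 61.620°, λ = 45.593°: sin φ = 0.879815, cos φ = 0.475317, sin λ = 0.714387, cos λ = 0.699751.
ΔN = −sin φ cos λ·ΔX − sin φ sin λ·ΔY + cos φ·ΔZ = −(0.879815)(0.699751)(-170) − (0.879815)(0.714387)(570) + (0.475317)(406) = -60.62 m.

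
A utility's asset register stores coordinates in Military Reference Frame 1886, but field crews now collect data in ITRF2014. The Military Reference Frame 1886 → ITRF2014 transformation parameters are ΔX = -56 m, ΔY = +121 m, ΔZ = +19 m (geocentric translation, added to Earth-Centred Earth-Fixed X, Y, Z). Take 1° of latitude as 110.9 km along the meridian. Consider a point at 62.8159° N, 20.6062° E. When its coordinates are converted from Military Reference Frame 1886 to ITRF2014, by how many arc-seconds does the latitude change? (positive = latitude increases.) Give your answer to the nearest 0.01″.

Δφ = 0.57″

sin φ = 0.889543, cos φ = 0.456851, sin λ = 0.351943, cos λ = 0.936021.
North component: ΔN = −sin φ cos λ·ΔX − sin φ sin λ·ΔY + cos φ·ΔZ = −(0.889543)(0.936021)(-56) − (0.889543)(0.351943)(121) + (0.456851)(19) = 17.43 m.
1° of latitude spans 110900 m, so Δφ = 17.43 / 110900 × 3600 = 0.566″.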